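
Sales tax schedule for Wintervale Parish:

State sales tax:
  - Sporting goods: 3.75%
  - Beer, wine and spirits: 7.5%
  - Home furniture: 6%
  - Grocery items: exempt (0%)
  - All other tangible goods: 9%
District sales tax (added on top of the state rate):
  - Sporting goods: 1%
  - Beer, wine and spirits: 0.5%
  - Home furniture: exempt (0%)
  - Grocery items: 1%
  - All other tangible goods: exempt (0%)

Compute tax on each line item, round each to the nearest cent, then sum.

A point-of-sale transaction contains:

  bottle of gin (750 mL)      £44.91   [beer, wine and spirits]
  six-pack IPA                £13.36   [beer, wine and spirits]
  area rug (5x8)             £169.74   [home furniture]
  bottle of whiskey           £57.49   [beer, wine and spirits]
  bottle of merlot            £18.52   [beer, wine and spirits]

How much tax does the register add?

£20.92

Bottle of gin (750 mL) £44.91: beer, wine and spirits → 7.5% + 0.5% district = 8% → £3.59
Six-pack IPA £13.36: beer, wine and spirits → 7.5% + 0.5% district = 8% → £1.07
Area rug (5x8) £169.74: home furniture → 6% + 0% district = 6% → £10.18
Bottle of whiskey £57.49: beer, wine and spirits → 7.5% + 0.5% district = 8% → £4.60
Bottle of merlot £18.52: beer, wine and spirits → 7.5% + 0.5% district = 8% → £1.48
Total tax = £3.59 + £1.07 + £10.18 + £4.60 + £1.48 = £20.92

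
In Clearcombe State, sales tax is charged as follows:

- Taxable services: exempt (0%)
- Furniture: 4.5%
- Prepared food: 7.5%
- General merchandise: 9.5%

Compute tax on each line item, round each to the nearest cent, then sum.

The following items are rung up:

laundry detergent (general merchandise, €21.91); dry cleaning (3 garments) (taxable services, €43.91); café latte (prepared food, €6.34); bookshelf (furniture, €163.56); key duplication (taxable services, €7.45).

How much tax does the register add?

€9.92

Laundry detergent €21.91: general merchandise → 9.5% → €2.08
Dry cleaning (3 garments) €43.91: taxable services → 0% → €0.00
Café latte €6.34: prepared food → 7.5% → €0.48
Bookshelf €163.56: furniture → 4.5% → €7.36
Key duplication €7.45: taxable services → 0% → €0.00
Total tax = €2.08 + €0.48 + €7.36 = €9.92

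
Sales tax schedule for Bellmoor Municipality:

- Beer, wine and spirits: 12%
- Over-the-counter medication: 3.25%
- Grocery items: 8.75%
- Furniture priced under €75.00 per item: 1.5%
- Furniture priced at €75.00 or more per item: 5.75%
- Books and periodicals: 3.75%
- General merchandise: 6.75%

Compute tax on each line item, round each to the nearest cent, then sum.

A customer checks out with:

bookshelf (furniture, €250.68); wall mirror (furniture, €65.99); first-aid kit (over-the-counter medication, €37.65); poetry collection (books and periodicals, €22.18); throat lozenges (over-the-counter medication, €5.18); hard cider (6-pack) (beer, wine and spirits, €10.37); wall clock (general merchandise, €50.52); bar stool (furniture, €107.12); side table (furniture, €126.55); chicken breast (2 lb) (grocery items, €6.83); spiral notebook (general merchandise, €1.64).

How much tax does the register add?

€36.42

Bookshelf €250.68: furniture, €75.00 or more → 5.75% → €14.41
Wall mirror €65.99: furniture, under €75.00 → 1.5% → €0.99
First-aid kit €37.65: over-the-counter medication → 3.25% → €1.22
Poetry collection €22.18: books and periodicals → 3.75% → €0.83
Throat lozenges €5.18: over-the-counter medication → 3.25% → €0.17
Hard cider (6-pack) €10.37: beer, wine and spirits → 12% → €1.24
Wall clock €50.52: general merchandise → 6.75% → €3.41
Bar stool €107.12: furniture, €75.00 or more → 5.75% → €6.16
Side table €126.55: furniture, €75.00 or more → 5.75% → €7.28
Chicken breast (2 lb) €6.83: grocery items → 8.75% → €0.60
Spiral notebook €1.64: general merchandise → 6.75% → €0.11
Total tax = €14.41 + €0.99 + €1.22 + €0.83 + €0.17 + €1.24 + €3.41 + €6.16 + €7.28 + €0.60 + €0.11 = €36.42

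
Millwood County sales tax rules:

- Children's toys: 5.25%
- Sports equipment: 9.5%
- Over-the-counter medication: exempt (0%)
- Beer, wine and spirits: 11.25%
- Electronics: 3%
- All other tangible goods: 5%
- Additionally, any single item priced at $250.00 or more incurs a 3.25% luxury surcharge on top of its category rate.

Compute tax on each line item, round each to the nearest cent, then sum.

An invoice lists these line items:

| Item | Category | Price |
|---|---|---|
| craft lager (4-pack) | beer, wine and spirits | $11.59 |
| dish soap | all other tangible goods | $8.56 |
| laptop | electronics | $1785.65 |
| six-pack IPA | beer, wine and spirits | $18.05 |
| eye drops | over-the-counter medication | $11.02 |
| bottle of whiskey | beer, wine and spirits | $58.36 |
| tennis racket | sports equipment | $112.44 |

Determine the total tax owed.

$132.61

Craft lager (4-pack) $11.59: beer, wine and spirits → 11.25% → $1.30
Dish soap $8.56: all other tangible goods → 5% → $0.43
Laptop $1785.65: electronics → 3% + 3.25% surcharge = 6.25% → $111.60
Six-pack IPA $18.05: beer, wine and spirits → 11.25% → $2.03
Eye drops $11.02: over-the-counter medication → 0% → $0.00
Bottle of whiskey $58.36: beer, wine and spirits → 11.25% → $6.57
Tennis racket $112.44: sports equipment → 9.5% → $10.68
Total tax = $1.30 + $0.43 + $111.60 + $2.03 + $6.57 + $10.68 = $132.61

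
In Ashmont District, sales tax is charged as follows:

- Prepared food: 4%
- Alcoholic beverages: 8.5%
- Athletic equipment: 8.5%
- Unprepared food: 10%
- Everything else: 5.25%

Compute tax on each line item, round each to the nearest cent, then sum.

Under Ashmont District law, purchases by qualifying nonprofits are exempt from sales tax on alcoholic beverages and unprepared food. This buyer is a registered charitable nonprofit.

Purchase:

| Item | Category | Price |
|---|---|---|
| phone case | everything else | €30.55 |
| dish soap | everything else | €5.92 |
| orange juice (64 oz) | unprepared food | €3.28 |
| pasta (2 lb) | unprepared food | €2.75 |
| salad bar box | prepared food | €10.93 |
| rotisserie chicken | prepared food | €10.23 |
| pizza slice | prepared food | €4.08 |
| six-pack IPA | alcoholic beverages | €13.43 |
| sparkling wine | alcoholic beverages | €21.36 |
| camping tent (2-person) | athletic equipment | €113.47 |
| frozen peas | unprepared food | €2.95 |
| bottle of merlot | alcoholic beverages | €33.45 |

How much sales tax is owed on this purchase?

€12.56

Phone case €30.55: everything else → 5.25% → €1.60
Dish soap €5.92: everything else → 5.25% → €0.31
Orange juice (64 oz) €3.28: unprepared food, buyer-exempt → 0% → €0.00
Pasta (2 lb) €2.75: unprepared food, buyer-exempt → 0% → €0.00
Salad bar box €10.93: prepared food → 4% → €0.44
Rotisserie chicken €10.23: prepared food → 4% → €0.41
Pizza slice €4.08: prepared food → 4% → €0.16
Six-pack IPA €13.43: alcoholic beverages, buyer-exempt → 0% → €0.00
Sparkling wine €21.36: alcoholic beverages, buyer-exempt → 0% → €0.00
Camping tent (2-person) €113.47: athletic equipment → 8.5% → €9.64
Frozen peas €2.95: unprepared food, buyer-exempt → 0% → €0.00
Bottle of merlot €33.45: alcoholic beverages, buyer-exempt → 0% → €0.00
Total tax = €1.60 + €0.31 + €0.44 + €0.41 + €0.16 + €9.64 = €12.56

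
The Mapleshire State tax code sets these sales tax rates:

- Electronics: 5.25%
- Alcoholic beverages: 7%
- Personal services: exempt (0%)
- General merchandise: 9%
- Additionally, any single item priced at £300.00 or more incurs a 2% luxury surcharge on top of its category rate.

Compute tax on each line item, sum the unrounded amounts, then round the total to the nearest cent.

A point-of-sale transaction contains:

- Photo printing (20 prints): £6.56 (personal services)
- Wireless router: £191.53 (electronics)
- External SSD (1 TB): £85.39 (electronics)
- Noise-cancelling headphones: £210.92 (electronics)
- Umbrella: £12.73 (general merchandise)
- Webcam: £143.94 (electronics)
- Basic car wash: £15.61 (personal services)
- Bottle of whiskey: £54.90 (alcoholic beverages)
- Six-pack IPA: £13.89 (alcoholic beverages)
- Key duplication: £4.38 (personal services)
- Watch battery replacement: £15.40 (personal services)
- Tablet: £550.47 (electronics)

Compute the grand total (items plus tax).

Photo printing (20 prints) £6.56: personal services → 0% → £0.00
Wireless router £191.53: electronics → 5.25% → £10.055325
External SSD (1 TB) £85.39: electronics → 5.25% → £4.482975
Noise-cancelling headphones £210.92: electronics → 5.25% → £11.0733
Umbrella £12.73: general merchandise → 9% → £1.1457
Webcam £143.94: electronics → 5.25% → £7.55685
Basic car wash £15.61: personal services → 0% → £0.00
Bottle of whiskey £54.90: alcoholic beverages → 7% → £3.843
Six-pack IPA £13.89: alcoholic beverages → 7% → £0.9723
Key duplication £4.38: personal services → 0% → £0.00
Watch battery replacement £15.40: personal services → 0% → £0.00
Tablet £550.47: electronics → 5.25% + 2% surcharge = 7.25% → £39.909075
Subtotal = £1305.72; unrounded tax = £79.038525 → £79.04; total due = £1384.76

£1384.76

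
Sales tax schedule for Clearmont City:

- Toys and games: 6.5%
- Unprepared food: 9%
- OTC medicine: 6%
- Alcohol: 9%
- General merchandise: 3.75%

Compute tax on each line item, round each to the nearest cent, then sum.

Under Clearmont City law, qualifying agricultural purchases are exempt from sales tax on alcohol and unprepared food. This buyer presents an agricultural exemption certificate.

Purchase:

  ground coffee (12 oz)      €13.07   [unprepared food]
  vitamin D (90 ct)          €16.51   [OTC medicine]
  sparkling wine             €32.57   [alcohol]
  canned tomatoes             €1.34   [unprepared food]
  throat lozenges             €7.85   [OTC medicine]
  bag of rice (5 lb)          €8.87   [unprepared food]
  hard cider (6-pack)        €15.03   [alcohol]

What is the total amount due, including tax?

€96.70

Ground coffee (12 oz) €13.07: unprepared food, buyer-exempt → 0% → €0.00
Vitamin D (90 ct) €16.51: OTC medicine → 6% → €0.99
Sparkling wine €32.57: alcohol, buyer-exempt → 0% → €0.00
Canned tomatoes €1.34: unprepared food, buyer-exempt → 0% → €0.00
Throat lozenges €7.85: OTC medicine → 6% → €0.47
Bag of rice (5 lb) €8.87: unprepared food, buyer-exempt → 0% → €0.00
Hard cider (6-pack) €15.03: alcohol, buyer-exempt → 0% → €0.00
Subtotal = €95.24; tax = €1.46; total due = €96.70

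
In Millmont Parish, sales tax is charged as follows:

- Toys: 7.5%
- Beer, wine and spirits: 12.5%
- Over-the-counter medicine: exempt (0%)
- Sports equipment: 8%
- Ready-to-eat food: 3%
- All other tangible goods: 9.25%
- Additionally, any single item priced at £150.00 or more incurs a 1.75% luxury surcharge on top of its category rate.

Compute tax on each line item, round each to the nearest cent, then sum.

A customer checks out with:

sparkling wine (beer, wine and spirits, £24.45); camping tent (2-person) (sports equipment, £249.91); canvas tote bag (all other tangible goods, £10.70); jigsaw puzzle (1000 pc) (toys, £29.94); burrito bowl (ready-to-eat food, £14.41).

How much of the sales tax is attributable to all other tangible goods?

Canvas tote bag £10.70: all other tangible goods → 9.25% → £0.99
Tax on all other tangible goods = £0.99

£0.99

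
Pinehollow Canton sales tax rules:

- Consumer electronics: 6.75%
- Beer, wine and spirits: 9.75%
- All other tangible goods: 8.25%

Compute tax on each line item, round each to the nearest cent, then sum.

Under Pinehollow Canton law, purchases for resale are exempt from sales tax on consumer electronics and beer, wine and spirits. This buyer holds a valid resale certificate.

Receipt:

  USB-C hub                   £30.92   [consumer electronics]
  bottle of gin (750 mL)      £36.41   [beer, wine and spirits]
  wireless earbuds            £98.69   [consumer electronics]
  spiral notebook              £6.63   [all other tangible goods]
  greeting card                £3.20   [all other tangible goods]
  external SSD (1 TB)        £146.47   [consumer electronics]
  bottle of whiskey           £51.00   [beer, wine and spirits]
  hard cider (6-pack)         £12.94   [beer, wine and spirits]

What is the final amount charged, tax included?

USB-C hub £30.92: consumer electronics, buyer-exempt → 0% → £0.00
Bottle of gin (750 mL) £36.41: beer, wine and spirits, buyer-exempt → 0% → £0.00
Wireless earbuds £98.69: consumer electronics, buyer-exempt → 0% → £0.00
Spiral notebook £6.63: all other tangible goods → 8.25% → £0.55
Greeting card £3.20: all other tangible goods → 8.25% → £0.26
External SSD (1 TB) £146.47: consumer electronics, buyer-exempt → 0% → £0.00
Bottle of whiskey £51.00: beer, wine and spirits, buyer-exempt → 0% → £0.00
Hard cider (6-pack) £12.94: beer, wine and spirits, buyer-exempt → 0% → £0.00
Subtotal = £386.26; tax = £0.81; total due = £387.07

£387.07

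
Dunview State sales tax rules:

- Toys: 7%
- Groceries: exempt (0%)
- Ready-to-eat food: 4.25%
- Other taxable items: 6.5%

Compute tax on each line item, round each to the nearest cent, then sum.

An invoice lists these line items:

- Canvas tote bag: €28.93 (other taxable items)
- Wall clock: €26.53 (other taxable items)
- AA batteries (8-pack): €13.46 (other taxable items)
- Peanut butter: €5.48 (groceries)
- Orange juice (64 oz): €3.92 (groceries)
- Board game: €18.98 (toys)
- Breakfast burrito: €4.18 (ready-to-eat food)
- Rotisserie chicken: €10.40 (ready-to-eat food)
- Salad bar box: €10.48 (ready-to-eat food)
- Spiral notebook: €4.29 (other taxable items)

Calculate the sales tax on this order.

Canvas tote bag €28.93: other taxable items → 6.5% → €1.88
Wall clock €26.53: other taxable items → 6.5% → €1.72
AA batteries (8-pack) €13.46: other taxable items → 6.5% → €0.87
Peanut butter €5.48: groceries → 0% → €0.00
Orange juice (64 oz) €3.92: groceries → 0% → €0.00
Board game €18.98: toys → 7% → €1.33
Breakfast burrito €4.18: ready-to-eat food → 4.25% → €0.18
Rotisserie chicken €10.40: ready-to-eat food → 4.25% → €0.44
Salad bar box €10.48: ready-to-eat food → 4.25% → €0.45
Spiral notebook €4.29: other taxable items → 6.5% → €0.28
Total tax = €1.88 + €1.72 + €0.87 + €1.33 + €0.18 + €0.44 + €0.45 + €0.28 = €7.15

€7.15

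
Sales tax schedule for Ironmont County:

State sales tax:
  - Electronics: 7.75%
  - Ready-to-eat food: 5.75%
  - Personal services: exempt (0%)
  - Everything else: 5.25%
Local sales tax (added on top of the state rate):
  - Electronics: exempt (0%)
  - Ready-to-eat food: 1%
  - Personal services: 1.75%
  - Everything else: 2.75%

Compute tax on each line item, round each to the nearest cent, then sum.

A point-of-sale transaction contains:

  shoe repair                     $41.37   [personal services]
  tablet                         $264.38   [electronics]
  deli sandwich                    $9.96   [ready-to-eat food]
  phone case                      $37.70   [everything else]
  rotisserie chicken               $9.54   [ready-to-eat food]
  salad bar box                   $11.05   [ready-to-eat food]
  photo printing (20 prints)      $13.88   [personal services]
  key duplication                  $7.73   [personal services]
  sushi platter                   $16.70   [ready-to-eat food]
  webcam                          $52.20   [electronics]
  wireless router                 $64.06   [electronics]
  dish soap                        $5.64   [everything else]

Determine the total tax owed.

$37.26

Shoe repair $41.37: personal services → 0% + 1.75% local = 1.75% → $0.72
Tablet $264.38: electronics → 7.75% + 0% local = 7.75% → $20.49
Deli sandwich $9.96: ready-to-eat food → 5.75% + 1% local = 6.75% → $0.67
Phone case $37.70: everything else → 5.25% + 2.75% local = 8% → $3.02
Rotisserie chicken $9.54: ready-to-eat food → 5.75% + 1% local = 6.75% → $0.64
Salad bar box $11.05: ready-to-eat food → 5.75% + 1% local = 6.75% → $0.75
Photo printing (20 prints) $13.88: personal services → 0% + 1.75% local = 1.75% → $0.24
Key duplication $7.73: personal services → 0% + 1.75% local = 1.75% → $0.14
Sushi platter $16.70: ready-to-eat food → 5.75% + 1% local = 6.75% → $1.13
Webcam $52.20: electronics → 7.75% + 0% local = 7.75% → $4.05
Wireless router $64.06: electronics → 7.75% + 0% local = 7.75% → $4.96
Dish soap $5.64: everything else → 5.25% + 2.75% local = 8% → $0.45
Total tax = $0.72 + $20.49 + $0.67 + $3.02 + $0.64 + $0.75 + $0.24 + $0.14 + $1.13 + $4.05 + $4.96 + $0.45 = $37.26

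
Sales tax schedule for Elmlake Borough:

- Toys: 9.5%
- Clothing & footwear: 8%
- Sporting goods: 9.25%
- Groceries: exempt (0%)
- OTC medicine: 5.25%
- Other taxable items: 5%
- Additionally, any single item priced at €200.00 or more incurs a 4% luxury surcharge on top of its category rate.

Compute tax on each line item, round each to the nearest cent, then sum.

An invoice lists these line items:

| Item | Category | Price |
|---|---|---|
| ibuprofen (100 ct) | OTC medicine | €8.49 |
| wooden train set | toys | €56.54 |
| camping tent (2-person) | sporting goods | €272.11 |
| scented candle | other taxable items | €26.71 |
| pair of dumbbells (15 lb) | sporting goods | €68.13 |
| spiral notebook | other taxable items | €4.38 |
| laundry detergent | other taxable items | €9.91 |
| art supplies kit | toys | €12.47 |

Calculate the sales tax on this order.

€51.41

Ibuprofen (100 ct) €8.49: OTC medicine → 5.25% → €0.45
Wooden train set €56.54: toys → 9.5% → €5.37
Camping tent (2-person) €272.11: sporting goods → 9.25% + 4% surcharge = 13.25% → €36.05
Scented candle €26.71: other taxable items → 5% → €1.34
Pair of dumbbells (15 lb) €68.13: sporting goods → 9.25% → €6.30
Spiral notebook €4.38: other taxable items → 5% → €0.22
Laundry detergent €9.91: other taxable items → 5% → €0.50
Art supplies kit €12.47: toys → 9.5% → €1.18
Total tax = €0.45 + €5.37 + €36.05 + €1.34 + €6.30 + €0.22 + €0.50 + €1.18 = €51.41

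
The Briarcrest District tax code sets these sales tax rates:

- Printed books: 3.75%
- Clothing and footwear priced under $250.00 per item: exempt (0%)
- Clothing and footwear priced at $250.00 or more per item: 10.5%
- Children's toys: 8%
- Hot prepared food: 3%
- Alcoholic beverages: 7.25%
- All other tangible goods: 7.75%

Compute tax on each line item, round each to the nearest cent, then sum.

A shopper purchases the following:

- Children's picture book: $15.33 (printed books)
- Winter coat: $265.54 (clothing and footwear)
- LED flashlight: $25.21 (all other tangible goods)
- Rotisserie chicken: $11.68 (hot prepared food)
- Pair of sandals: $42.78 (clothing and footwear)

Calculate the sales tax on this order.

Children's picture book $15.33: printed books → 3.75% → $0.57
Winter coat $265.54: clothing and footwear, $250.00 or more → 10.5% → $27.88
LED flashlight $25.21: all other tangible goods → 7.75% → $1.95
Rotisserie chicken $11.68: hot prepared food → 3% → $0.35
Pair of sandals $42.78: clothing and footwear, under $250.00 → 0% → $0.00
Total tax = $0.57 + $27.88 + $1.95 + $0.35 = $30.75

$30.75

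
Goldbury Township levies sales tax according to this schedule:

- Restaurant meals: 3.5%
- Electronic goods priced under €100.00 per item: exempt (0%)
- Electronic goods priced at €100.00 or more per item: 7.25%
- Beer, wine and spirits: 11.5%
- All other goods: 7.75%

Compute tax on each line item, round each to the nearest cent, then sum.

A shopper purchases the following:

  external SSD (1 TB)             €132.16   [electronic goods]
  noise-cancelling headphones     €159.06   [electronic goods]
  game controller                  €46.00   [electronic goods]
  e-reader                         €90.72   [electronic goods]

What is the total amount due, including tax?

External SSD (1 TB) €132.16: electronic goods, €100.00 or more → 7.25% → €9.58
Noise-cancelling headphones €159.06: electronic goods, €100.00 or more → 7.25% → €11.53
Game controller €46.00: electronic goods, under €100.00 → 0% → €0.00
E-reader €90.72: electronic goods, under €100.00 → 0% → €0.00
Subtotal = €427.94; tax = €21.11; total due = €449.05

€449.05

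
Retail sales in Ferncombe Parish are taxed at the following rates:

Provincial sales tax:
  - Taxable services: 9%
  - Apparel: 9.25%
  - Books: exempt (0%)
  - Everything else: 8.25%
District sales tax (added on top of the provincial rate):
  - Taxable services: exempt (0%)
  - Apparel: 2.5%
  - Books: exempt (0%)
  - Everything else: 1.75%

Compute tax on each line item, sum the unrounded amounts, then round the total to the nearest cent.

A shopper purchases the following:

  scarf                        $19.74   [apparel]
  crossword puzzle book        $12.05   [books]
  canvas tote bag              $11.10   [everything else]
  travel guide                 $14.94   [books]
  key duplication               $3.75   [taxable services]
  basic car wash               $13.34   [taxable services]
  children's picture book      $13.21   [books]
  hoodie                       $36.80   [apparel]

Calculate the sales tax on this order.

Scarf $19.74: apparel → 9.25% + 2.5% district = 11.75% → $2.31945
Crossword puzzle book $12.05: books → 0% + 0% district = 0% → $0.00
Canvas tote bag $11.10: everything else → 8.25% + 1.75% district = 10% → $1.11
Travel guide $14.94: books → 0% + 0% district = 0% → $0.00
Key duplication $3.75: taxable services → 9% + 0% district = 9% → $0.3375
Basic car wash $13.34: taxable services → 9% + 0% district = 9% → $1.2006
Children's picture book $13.21: books → 0% + 0% district = 0% → $0.00
Hoodie $36.80: apparel → 9.25% + 2.5% district = 11.75% → $4.324
Unrounded tax sum = $9.29155 → $9.29

$9.29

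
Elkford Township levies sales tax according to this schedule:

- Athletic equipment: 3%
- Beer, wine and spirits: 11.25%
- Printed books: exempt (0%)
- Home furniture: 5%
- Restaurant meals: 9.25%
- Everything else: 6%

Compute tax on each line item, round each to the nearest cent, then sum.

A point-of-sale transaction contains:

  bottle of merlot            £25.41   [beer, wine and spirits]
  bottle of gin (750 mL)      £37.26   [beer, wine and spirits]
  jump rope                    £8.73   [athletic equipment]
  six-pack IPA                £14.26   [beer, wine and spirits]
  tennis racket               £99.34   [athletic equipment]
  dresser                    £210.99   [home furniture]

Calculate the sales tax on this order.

Bottle of merlot £25.41: beer, wine and spirits → 11.25% → £2.86
Bottle of gin (750 mL) £37.26: beer, wine and spirits → 11.25% → £4.19
Jump rope £8.73: athletic equipment → 3% → £0.26
Six-pack IPA £14.26: beer, wine and spirits → 11.25% → £1.60
Tennis racket £99.34: athletic equipment → 3% → £2.98
Dresser £210.99: home furniture → 5% → £10.55
Total tax = £2.86 + £4.19 + £0.26 + £1.60 + £2.98 + £10.55 = £22.44

£22.44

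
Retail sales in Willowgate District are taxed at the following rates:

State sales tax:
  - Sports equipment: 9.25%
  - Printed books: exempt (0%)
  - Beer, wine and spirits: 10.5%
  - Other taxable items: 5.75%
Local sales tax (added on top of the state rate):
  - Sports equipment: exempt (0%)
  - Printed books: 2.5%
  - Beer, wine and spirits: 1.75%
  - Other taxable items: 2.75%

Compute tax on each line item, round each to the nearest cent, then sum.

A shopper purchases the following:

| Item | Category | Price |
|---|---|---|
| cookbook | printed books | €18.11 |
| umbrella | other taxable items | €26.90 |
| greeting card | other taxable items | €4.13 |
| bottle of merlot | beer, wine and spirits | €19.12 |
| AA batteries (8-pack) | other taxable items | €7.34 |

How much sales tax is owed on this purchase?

Cookbook €18.11: printed books → 0% + 2.5% local = 2.5% → €0.45
Umbrella €26.90: other taxable items → 5.75% + 2.75% local = 8.5% → €2.29
Greeting card €4.13: other taxable items → 5.75% + 2.75% local = 8.5% → €0.35
Bottle of merlot €19.12: beer, wine and spirits → 10.5% + 1.75% local = 12.25% → €2.34
AA batteries (8-pack) €7.34: other taxable items → 5.75% + 2.75% local = 8.5% → €0.62
Total tax = €0.45 + €2.29 + €0.35 + €2.34 + €0.62 = €6.05

€6.05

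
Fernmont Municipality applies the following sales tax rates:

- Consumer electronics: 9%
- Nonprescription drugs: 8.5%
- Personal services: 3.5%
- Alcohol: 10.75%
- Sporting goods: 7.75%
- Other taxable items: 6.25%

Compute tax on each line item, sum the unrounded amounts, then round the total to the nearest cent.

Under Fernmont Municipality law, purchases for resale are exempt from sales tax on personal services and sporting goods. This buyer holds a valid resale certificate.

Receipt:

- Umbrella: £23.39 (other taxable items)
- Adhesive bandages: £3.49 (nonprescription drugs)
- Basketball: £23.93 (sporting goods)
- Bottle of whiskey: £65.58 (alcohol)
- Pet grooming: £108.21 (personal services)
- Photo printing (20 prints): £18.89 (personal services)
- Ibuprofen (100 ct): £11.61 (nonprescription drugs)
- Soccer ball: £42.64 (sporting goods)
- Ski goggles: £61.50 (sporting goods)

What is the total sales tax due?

Umbrella £23.39: other taxable items → 6.25% → £1.461875
Adhesive bandages £3.49: nonprescription drugs → 8.5% → £0.29665
Basketball £23.93: sporting goods, buyer-exempt → 0% → £0.00
Bottle of whiskey £65.58: alcohol → 10.75% → £7.04985
Pet grooming £108.21: personal services, buyer-exempt → 0% → £0.00
Photo printing (20 prints) £18.89: personal services, buyer-exempt → 0% → £0.00
Ibuprofen (100 ct) £11.61: nonprescription drugs → 8.5% → £0.98685
Soccer ball £42.64: sporting goods, buyer-exempt → 0% → £0.00
Ski goggles £61.50: sporting goods, buyer-exempt → 0% → £0.00
Unrounded tax sum = £9.795225 → £9.80

£9.80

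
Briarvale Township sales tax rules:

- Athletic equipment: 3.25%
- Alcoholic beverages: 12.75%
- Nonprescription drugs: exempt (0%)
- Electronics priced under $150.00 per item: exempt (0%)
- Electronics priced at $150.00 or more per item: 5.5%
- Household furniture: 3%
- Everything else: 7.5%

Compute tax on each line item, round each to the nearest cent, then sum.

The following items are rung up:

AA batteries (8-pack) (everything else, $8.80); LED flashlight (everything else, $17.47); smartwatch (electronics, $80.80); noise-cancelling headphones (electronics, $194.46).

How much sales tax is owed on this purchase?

$12.67

AA batteries (8-pack) $8.80: everything else → 7.5% → $0.66
LED flashlight $17.47: everything else → 7.5% → $1.31
Smartwatch $80.80: electronics, under $150.00 → 0% → $0.00
Noise-cancelling headphones $194.46: electronics, $150.00 or more → 5.5% → $10.70
Total tax = $0.66 + $1.31 + $10.70 = $12.67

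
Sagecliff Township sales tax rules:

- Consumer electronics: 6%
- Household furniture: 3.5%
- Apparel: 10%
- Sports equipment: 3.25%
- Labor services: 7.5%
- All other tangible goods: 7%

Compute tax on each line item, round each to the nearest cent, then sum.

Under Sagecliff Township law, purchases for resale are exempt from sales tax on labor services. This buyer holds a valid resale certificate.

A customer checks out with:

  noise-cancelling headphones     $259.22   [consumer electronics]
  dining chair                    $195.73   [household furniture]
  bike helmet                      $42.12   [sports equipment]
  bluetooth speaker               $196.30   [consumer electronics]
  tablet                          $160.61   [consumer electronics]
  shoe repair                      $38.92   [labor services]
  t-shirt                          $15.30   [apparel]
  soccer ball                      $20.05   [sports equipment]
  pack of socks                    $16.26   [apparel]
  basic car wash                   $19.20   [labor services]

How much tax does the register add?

$49.00

Noise-cancelling headphones $259.22: consumer electronics → 6% → $15.55
Dining chair $195.73: household furniture → 3.5% → $6.85
Bike helmet $42.12: sports equipment → 3.25% → $1.37
Bluetooth speaker $196.30: consumer electronics → 6% → $11.78
Tablet $160.61: consumer electronics → 6% → $9.64
Shoe repair $38.92: labor services, buyer-exempt → 0% → $0.00
T-shirt $15.30: apparel → 10% → $1.53
Soccer ball $20.05: sports equipment → 3.25% → $0.65
Pack of socks $16.26: apparel → 10% → $1.63
Basic car wash $19.20: labor services, buyer-exempt → 0% → $0.00
Total tax = $15.55 + $6.85 + $1.37 + $11.78 + $9.64 + $1.53 + $0.65 + $1.63 = $49.00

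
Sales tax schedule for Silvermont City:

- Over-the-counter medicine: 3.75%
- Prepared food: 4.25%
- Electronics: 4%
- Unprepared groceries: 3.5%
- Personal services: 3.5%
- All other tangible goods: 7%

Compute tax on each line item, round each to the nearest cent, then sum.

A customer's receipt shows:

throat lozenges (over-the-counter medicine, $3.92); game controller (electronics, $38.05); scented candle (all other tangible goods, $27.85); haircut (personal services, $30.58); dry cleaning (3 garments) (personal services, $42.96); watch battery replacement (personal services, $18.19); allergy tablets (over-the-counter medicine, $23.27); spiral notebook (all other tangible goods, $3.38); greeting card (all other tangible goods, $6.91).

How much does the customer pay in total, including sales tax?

Throat lozenges $3.92: over-the-counter medicine → 3.75% → $0.15
Game controller $38.05: electronics → 4% → $1.52
Scented candle $27.85: all other tangible goods → 7% → $1.95
Haircut $30.58: personal services → 3.5% → $1.07
Dry cleaning (3 garments) $42.96: personal services → 3.5% → $1.50
Watch battery replacement $18.19: personal services → 3.5% → $0.64
Allergy tablets $23.27: over-the-counter medicine → 3.75% → $0.87
Spiral notebook $3.38: all other tangible goods → 7% → $0.24
Greeting card $6.91: all other tangible goods → 7% → $0.48
Subtotal = $195.11; tax = $8.42; total due = $203.53

$203.53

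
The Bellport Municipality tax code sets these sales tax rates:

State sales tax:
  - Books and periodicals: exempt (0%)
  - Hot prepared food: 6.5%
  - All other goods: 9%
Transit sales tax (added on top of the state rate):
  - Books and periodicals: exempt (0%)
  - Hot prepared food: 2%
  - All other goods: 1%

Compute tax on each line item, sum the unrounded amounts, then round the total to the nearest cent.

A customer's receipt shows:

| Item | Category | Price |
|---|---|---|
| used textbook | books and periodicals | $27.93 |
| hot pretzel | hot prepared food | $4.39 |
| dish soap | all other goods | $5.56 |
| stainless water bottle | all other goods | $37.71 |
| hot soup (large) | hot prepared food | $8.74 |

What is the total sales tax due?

Used textbook $27.93: books and periodicals → 0% + 0% transit = 0% → $0.00
Hot pretzel $4.39: hot prepared food → 6.5% + 2% transit = 8.5% → $0.37315
Dish soap $5.56: all other goods → 9% + 1% transit = 10% → $0.556
Stainless water bottle $37.71: all other goods → 9% + 1% transit = 10% → $3.771
Hot soup (large) $8.74: hot prepared food → 6.5% + 2% transit = 8.5% → $0.7429
Unrounded tax sum = $5.44305 → $5.44

$5.44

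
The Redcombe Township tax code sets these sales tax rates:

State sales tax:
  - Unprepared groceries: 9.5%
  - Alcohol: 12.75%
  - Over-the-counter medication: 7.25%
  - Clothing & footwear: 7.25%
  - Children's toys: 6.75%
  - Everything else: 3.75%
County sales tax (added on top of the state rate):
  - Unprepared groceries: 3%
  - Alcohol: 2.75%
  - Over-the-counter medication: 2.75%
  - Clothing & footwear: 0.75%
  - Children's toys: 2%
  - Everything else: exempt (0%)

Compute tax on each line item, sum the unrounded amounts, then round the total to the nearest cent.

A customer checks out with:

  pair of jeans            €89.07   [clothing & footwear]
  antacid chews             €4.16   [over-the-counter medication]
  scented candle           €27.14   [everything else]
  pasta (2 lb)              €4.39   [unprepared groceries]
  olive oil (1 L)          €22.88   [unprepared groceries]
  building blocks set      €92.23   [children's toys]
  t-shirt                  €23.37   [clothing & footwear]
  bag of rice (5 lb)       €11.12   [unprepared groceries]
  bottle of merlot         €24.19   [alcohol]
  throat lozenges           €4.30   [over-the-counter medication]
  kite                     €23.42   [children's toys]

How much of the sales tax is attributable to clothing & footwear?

€9.00

Pair of jeans €89.07: clothing & footwear → 7.25% + 0.75% county = 8% → €7.1256
T-shirt €23.37: clothing & footwear → 7.25% + 0.75% county = 8% → €1.8696
Tax on clothing & footwear: unrounded sum = €8.9952 → €9.00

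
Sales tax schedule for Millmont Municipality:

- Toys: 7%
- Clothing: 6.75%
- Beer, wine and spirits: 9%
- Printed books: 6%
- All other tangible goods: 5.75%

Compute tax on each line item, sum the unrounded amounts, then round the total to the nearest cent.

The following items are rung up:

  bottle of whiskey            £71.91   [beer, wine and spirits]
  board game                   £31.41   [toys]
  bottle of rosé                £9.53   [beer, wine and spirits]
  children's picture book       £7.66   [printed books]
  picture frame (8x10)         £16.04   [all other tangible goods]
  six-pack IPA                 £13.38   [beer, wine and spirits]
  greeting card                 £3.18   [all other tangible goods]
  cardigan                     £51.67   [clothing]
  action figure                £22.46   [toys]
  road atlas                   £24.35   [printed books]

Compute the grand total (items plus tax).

Bottle of whiskey £71.91: beer, wine and spirits → 9% → £6.4719
Board game £31.41: toys → 7% → £2.1987
Bottle of rosé £9.53: beer, wine and spirits → 9% → £0.8577
Children's picture book £7.66: printed books → 6% → £0.4596
Picture frame (8x10) £16.04: all other tangible goods → 5.75% → £0.9223
Six-pack IPA £13.38: beer, wine and spirits → 9% → £1.2042
Greeting card £3.18: all other tangible goods → 5.75% → £0.18285
Cardigan £51.67: clothing → 6.75% → £3.487725
Action figure £22.46: toys → 7% → £1.5722
Road atlas £24.35: printed books → 6% → £1.461
Subtotal = £251.59; unrounded tax = £18.818175 → £18.82; total due = £270.41

£270.41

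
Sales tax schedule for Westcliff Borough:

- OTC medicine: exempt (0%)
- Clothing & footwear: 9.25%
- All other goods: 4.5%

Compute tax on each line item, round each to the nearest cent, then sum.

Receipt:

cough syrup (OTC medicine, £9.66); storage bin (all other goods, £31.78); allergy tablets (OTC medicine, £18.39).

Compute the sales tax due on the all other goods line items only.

£1.43

Storage bin £31.78: all other goods → 4.5% → £1.43
Tax on all other goods = £1.43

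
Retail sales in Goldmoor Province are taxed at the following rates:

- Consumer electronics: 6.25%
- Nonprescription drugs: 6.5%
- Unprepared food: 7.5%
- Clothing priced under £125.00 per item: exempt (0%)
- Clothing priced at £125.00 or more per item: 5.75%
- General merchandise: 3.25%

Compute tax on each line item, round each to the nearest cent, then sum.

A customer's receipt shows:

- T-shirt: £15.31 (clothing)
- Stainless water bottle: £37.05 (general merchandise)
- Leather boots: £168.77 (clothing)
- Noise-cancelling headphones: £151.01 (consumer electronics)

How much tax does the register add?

£20.34

T-shirt £15.31: clothing, under £125.00 → 0% → £0.00
Stainless water bottle £37.05: general merchandise → 3.25% → £1.20
Leather boots £168.77: clothing, £125.00 or more → 5.75% → £9.70
Noise-cancelling headphones £151.01: consumer electronics → 6.25% → £9.44
Total tax = £1.20 + £9.70 + £9.44 = £20.34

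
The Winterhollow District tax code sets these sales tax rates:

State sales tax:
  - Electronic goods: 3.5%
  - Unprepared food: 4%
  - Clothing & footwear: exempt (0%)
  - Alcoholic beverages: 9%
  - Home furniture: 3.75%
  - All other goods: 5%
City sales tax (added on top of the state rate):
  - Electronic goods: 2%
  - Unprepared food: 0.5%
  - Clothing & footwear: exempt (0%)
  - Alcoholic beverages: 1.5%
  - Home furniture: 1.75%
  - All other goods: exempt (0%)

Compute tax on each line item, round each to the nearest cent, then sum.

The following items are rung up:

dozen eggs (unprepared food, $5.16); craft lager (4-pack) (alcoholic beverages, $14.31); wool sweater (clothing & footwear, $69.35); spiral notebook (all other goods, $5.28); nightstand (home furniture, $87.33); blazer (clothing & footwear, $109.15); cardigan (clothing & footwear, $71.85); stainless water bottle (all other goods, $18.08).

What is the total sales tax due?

$7.69

Dozen eggs $5.16: unprepared food → 4% + 0.5% city = 4.5% → $0.23
Craft lager (4-pack) $14.31: alcoholic beverages → 9% + 1.5% city = 10.5% → $1.50
Wool sweater $69.35: clothing & footwear → 0% + 0% city = 0% → $0.00
Spiral notebook $5.28: all other goods → 5% + 0% city = 5% → $0.26
Nightstand $87.33: home furniture → 3.75% + 1.75% city = 5.5% → $4.80
Blazer $109.15: clothing & footwear → 0% + 0% city = 0% → $0.00
Cardigan $71.85: clothing & footwear → 0% + 0% city = 0% → $0.00
Stainless water bottle $18.08: all other goods → 5% + 0% city = 5% → $0.90
Total tax = $0.23 + $1.50 + $0.26 + $4.80 + $0.90 = $7.69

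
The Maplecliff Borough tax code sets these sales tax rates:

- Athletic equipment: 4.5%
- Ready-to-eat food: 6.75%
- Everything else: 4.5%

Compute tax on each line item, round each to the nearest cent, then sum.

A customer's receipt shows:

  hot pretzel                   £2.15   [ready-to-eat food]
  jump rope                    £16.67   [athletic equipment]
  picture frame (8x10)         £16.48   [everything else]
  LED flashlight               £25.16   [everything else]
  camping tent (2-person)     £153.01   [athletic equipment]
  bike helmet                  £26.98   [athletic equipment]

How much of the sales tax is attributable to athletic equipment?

£8.85

Jump rope £16.67: athletic equipment → 4.5% → £0.75
Camping tent (2-person) £153.01: athletic equipment → 4.5% → £6.89
Bike helmet £26.98: athletic equipment → 4.5% → £1.21
Tax on athletic equipment = £0.75 + £6.89 + £1.21 = £8.85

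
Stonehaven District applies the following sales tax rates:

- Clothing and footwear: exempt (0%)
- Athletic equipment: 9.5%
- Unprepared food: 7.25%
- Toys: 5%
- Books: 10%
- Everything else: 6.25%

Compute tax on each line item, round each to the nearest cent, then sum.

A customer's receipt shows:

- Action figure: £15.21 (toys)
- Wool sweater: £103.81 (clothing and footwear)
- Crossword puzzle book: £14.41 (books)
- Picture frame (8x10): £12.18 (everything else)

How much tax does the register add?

£2.96

Action figure £15.21: toys → 5% → £0.76
Wool sweater £103.81: clothing and footwear → 0% → £0.00
Crossword puzzle book £14.41: books → 10% → £1.44
Picture frame (8x10) £12.18: everything else → 6.25% → £0.76
Total tax = £0.76 + £1.44 + £0.76 = £2.96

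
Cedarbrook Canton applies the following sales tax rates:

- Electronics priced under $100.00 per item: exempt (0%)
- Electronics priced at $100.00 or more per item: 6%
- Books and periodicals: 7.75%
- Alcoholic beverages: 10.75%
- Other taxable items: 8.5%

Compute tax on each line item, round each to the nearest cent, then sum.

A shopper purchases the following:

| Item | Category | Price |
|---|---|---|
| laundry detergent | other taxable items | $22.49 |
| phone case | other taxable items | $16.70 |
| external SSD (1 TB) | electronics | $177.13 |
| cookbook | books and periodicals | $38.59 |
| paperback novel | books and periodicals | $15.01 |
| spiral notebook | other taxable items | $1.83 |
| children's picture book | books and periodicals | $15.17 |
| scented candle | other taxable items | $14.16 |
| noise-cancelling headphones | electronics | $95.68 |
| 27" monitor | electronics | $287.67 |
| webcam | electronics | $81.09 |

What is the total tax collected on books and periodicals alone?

Cookbook $38.59: books and periodicals → 7.75% → $2.99
Paperback novel $15.01: books and periodicals → 7.75% → $1.16
Children's picture book $15.17: books and periodicals → 7.75% → $1.18
Tax on books and periodicals = $2.99 + $1.16 + $1.18 = $5.33

$5.33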